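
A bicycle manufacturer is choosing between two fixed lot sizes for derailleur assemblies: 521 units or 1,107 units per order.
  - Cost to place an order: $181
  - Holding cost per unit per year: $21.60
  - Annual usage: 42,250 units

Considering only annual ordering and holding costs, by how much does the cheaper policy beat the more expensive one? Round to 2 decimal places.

For each Q, cost = (D/Q)·S + (Q/2)·H.
TC(521) = (42,250/521)×181 + (521/2)×21.6 = $20,304.82
TC(1,107) = (42,250/1,107)×181 + (1,107/2)×21.6 = $18,863.68
Cheaper: Q = 1,107.  Difference = $1,441.14

$1,441.14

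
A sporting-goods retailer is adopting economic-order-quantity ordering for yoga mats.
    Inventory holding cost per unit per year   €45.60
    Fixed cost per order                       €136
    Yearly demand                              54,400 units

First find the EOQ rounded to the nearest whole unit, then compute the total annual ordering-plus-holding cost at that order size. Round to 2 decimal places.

Q* = √(2·D·S / H) = √(2·54,400·136 / 45.6) = √324,491.2 ≈ 569.64 → Q = 570 units
Ordering: D/Q × S = 54,400/570 × €136 = €12,979.65
Holding:  Q/2 × H = 570/2 × €45.6 = €12,996.00
Total = €12,979.65 + €12,996.00 = €25,975.65

€25,975.65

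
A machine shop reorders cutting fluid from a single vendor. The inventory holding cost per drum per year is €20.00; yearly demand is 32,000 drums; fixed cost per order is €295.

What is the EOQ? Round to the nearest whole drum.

2DS/H = 2·32,000·295/20 = 944,000.00
EOQ = √944,000.00 ≈ 971.60

972 drums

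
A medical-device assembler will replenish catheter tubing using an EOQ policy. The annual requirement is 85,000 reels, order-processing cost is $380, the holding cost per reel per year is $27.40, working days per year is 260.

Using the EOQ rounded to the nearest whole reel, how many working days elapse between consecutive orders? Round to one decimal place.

4.7 days

EOQ = √(2DS/H) = √(2 × 85,000 × 380 / 27.4)
    = √(2,357,664.23) ≈ 1,535.47 → Q = 1,535 reels
Cycle time = (working days × Q)/D = (260 × 1,535) / 85,000 = 4.695 days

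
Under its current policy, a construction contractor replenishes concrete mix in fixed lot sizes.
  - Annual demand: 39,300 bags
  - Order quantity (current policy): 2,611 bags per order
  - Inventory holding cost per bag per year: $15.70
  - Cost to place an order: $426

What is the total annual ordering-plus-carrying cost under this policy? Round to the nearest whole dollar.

$26,908

Ordering: D/Q × S = 39,300/2,611 × $426 = $6,412.03
Holding:  Q/2 × H = 2,611/2 × $15.7 = $20,496.35
Total = $6,412.03 + $20,496.35 = $26,908.38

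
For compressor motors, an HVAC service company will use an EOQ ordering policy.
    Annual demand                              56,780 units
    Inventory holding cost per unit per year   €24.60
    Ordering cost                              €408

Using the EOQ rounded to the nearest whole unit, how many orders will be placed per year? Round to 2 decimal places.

41.38 orders per year

EOQ = √(2DS/H) = √(2 × 56,780 × 408 / 24.6)
    = √(1,883,434.15) ≈ 1,372.38 → Q = 1,372
N = D/Q = 56,780/1,372 ≈ 41.385 orders/yr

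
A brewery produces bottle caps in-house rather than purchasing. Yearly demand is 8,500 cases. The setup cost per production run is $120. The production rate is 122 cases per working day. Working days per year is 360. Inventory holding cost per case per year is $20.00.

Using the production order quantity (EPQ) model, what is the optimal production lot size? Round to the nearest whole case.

356 cases

d = 8,500/360 = 23.6111 cases/day;  effective holding cost H(1 − d/p) = 20·(1 − 23.6111/122) = 16.12933
Q* = √(2DS / H_eff) = √(2·8,500·120 / 16.12933) ≈ 355.64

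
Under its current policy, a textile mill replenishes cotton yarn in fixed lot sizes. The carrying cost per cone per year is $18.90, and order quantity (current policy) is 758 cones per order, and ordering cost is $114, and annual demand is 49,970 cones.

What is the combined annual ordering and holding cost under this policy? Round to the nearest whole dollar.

Orders/yr = 49,970/758 = 65.923; ordering cost = 65.923 × $114 = $7,515.28
Average inventory = 758/2 = 379; holding cost = 379 × $18.9 = $7,163.10
Total = $7,515.28 + $7,163.10 = $14,678.38

$14,678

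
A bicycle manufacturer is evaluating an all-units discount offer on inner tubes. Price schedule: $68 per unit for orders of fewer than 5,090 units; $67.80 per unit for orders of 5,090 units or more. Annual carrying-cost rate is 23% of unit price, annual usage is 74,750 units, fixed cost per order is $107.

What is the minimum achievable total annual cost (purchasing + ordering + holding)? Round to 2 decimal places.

$5,098,817.25

H₁ = 23%×$68 = $15.6400;  H₂ = 23%×$67.80 = $15.5940
EOQ₁ = √(2×74,750×107/15.6400) = 1,011.33  (< 5,090, feasible at tier 1)
EOQ₂ = √(2×74,750×107/15.5940) = 1,012.82  (< 5,090 → use Q = 5,090 at tier-2 price)
TC(tier 1 (EOQ₁), Q≈1,011.3) = $5,098,817.25
TC(tier 2, Q≈5,090.0) = $5,109,308.10
Minimum at tier 1 (EOQ₁): $5,098,817.25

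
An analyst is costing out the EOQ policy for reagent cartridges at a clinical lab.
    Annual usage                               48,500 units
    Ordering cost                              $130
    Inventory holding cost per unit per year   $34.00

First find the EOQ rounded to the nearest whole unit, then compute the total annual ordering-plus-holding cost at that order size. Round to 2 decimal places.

$20,706.04

Q* = √(2·D·S / H) = √(2·48,500·130 / 34) = √370,882.4 ≈ 609.00 → Q = 609 units
Orders/yr = 48,500/609 = 79.639; ordering cost = 79.639 × $130 = $10,353.04
Average inventory = 609/2 = 304.5; holding cost = 304.5 × $34 = $10,353.00
Total = $10,353.04 + $10,353.00 = $20,706.04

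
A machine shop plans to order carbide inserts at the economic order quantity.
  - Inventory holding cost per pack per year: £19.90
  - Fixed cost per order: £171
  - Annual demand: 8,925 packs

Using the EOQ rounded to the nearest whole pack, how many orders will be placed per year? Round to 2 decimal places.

EOQ = √(2DS/H) = √(2 × 8,925 × 171 / 19.9)
    = √(153,384.42) ≈ 391.64 → Q = 392
Orders per year = D/Q = 8,925 / 392 = 22.768

22.77 orders per year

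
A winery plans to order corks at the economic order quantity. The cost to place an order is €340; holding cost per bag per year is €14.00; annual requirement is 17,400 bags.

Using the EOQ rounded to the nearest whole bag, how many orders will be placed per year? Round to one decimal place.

18.9 orders per year

Optimal lot size Q* = (2 × 17,400 × €340 / €14)^½ ≈ 919.32 → Q = 919
Orders per year = D/Q = 17,400 / 919 = 18.934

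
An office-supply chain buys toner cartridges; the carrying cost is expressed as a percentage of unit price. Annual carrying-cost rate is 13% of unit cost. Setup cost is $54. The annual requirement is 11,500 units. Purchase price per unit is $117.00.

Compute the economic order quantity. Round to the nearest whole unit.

Carrying cost H = $117 × 13% = $15.2100/unit/yr
2DS/H = 2·11,500·54/15.21 = 81,656.80
EOQ = √81,656.80 ≈ 285.76

286 units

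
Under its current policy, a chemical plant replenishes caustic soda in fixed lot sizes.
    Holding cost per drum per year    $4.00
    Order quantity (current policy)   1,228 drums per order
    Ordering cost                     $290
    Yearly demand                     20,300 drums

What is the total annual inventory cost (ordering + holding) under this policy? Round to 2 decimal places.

Orders/yr = 20,300/1,228 = 16.531; ordering cost = 16.531 × $290 = $4,793.97
Average inventory = 1,228/2 = 614; holding cost = 614 × $4 = $2,456.00
Total = $4,793.97 + $2,456.00 = $7,249.97

$7,249.97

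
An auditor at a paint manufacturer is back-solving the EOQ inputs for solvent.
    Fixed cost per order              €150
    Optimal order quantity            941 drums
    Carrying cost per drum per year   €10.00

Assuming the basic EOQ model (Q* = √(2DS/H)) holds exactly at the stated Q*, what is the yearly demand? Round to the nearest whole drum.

29,516 drums per year

From Q* = √(2DS/H) ⇒ Q*² = 2DS/H.
D = Q²H / (2S) = 941² × 10 / (2 × 150) = 29,516.03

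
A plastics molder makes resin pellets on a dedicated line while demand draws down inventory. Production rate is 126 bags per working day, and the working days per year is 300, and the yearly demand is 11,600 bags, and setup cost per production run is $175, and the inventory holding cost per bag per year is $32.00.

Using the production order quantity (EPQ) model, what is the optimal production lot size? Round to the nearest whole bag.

Daily demand d = 11,600/300 = 38.667; p = 126; 1 − d/p = 0.69312
EPQ = √(2DS / (H(1 − d/p)))
    = √(2 × 11,600 × 175 / (32 × 0.69312)) ≈ 427.84

428 bags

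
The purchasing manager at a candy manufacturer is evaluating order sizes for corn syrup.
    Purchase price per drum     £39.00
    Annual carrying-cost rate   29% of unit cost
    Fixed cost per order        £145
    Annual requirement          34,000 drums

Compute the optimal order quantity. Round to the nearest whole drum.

H = i·C = 0.29 × £39 = £11.3100 per drum-year
Q* = √(2·D·S / H) = √(2·34,000·145 / 11.31) = √871,794.9 ≈ 933.70

934 drums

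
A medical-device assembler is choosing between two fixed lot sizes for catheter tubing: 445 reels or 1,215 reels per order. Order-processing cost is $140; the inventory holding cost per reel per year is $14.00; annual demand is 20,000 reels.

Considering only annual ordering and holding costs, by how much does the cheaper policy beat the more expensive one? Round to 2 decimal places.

For each Q, cost = (D/Q)·S + (Q/2)·H.
TC(445) = (20,000/445)×140 + (445/2)×14 = $9,407.13
TC(1,215) = (20,000/1,215)×140 + (1,215/2)×14 = $10,809.53
|ΔTC| = |$9,407.13 − $10,809.53| = $1,402.39

$1,402.39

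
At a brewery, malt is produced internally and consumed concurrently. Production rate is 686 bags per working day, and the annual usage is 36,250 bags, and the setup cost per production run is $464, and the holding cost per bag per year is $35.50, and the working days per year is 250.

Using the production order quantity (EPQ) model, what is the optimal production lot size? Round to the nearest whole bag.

d = 36,250/250 = 145.0000 bags/day;  effective holding cost H(1 − d/p) = 35.5·(1 − 145.0000/686) = 27.99636
Q* = √(2DS / H_eff) = √(2·36,250·464 / 27.99636) ≈ 1,096.17

1,096 bags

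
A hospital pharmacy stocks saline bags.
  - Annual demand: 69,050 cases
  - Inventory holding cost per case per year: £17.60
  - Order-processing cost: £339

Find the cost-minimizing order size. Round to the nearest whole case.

2DS/H = 2·69,050·339/17.6 = 2,659,994.32
EOQ = √2,659,994.32 ≈ 1,630.95

1,631 cases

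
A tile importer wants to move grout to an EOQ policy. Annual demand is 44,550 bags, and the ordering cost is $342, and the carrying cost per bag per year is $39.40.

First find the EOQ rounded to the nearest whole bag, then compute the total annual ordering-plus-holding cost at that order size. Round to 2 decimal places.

$34,649.75

EOQ = √(2DS/H) = √(2 × 44,550 × 342 / 39.4)
    = √(773,406.09) ≈ 879.44 → Q = 879 bags
Ordering: D/Q × S = 44,550/879 × $342 = $17,333.45
Holding:  Q/2 × H = 879/2 × $39.4 = $17,316.30
Total = $17,333.45 + $17,316.30 = $34,649.75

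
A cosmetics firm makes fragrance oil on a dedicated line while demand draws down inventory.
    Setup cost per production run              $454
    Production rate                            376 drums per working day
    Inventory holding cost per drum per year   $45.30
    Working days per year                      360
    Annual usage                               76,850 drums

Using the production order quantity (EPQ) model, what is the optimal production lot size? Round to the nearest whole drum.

1,888 drums

d = 76,850/360 = 213.4722 drums/day;  effective holding cost H(1 − d/p) = 45.3·(1 − 213.4722/376) = 19.58114
Q* = √(2DS / H_eff) = √(2·76,850·454 / 19.58114) ≈ 1,887.76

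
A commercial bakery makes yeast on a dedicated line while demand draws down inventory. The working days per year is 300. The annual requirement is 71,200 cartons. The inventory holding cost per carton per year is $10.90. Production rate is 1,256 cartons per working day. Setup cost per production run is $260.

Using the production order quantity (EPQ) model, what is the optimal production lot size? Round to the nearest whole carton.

Daily demand d = 71,200/300 = 237.333; p = 1256; 1 − d/p = 0.81104
EPQ = √(2DS / (H(1 − d/p)))
    = √(2 × 71,200 × 260 / (10.9 × 0.81104)) ≈ 2,046.48

2,046 cartons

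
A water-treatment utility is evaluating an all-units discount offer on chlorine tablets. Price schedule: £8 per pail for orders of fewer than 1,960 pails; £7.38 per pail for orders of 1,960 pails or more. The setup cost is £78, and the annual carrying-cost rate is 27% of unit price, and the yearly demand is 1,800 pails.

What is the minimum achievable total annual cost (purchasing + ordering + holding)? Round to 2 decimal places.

H₁ = 27%×£8 = £2.1600;  H₂ = 27%×£7.38 = £1.9926
EOQ₁ = √(2×1,800×78/2.1600) = 360.56  (< 1,960, feasible at tier 1)
EOQ₂ = √(2×1,800×78/1.9926) = 375.40  (< 1,960 → use Q = 1,960 at tier-2 price)
TC(tier 1 (EOQ₁), Q≈360.6) = £15,178.80
TC(tier 2, Q≈1,960.0) = £15,308.38
Minimum at tier 1 (EOQ₁): £15,178.80

£15,178.80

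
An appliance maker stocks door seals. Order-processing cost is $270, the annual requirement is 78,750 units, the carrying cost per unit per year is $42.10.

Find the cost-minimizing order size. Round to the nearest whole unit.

2DS/H = 2·78,750·270/42.1 = 1,010,095.01
EOQ = √1,010,095.01 ≈ 1,005.03

1,005 units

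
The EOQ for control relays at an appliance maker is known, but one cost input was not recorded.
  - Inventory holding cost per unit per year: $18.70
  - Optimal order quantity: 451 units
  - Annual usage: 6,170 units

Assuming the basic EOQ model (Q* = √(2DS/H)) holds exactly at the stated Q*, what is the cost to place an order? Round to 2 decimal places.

$308.23

EOQ relation: Q² = 2DS/H, so rearrange for the unknown.
S = Q²H / (2D) = 451² × 18.7 / (2 × 6,170) = 308.2333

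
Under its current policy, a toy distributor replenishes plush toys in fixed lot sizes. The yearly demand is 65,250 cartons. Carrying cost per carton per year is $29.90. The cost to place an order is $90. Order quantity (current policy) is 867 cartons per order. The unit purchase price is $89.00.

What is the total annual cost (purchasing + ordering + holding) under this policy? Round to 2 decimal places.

$5,826,985.01

Ordering: D/Q × S = 65,250/867 × $90 = $6,773.36
Holding:  Q/2 × H = 867/2 × $29.9 = $12,961.65
Purchase cost = D·C = 65,250 × 89 = $5,807,250.00
Total = $6,773.36 + $12,961.65 + $5,807,250.00 = $5,826,985.01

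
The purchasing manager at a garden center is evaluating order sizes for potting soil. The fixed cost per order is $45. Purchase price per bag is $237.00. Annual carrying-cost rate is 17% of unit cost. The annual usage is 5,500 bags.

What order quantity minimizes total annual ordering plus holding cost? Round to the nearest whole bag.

111 bags

Carrying cost H = $237 × 17% = $40.2900/bag/yr
EOQ = √(2DS/H) = √(2 × 5,500 × 45 / 40.29)
    = √(12,285.93) ≈ 110.84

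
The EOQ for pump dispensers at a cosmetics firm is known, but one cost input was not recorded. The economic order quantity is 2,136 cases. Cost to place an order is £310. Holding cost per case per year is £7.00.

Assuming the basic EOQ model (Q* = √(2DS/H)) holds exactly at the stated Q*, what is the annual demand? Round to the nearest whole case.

Since Q* = (2DS/H)^½, squaring gives Q*²·H = 2DS.
D = Q²H / (2S) = 2,136² × 7 / (2 × 310) = 51,512.05

51,512 cases per year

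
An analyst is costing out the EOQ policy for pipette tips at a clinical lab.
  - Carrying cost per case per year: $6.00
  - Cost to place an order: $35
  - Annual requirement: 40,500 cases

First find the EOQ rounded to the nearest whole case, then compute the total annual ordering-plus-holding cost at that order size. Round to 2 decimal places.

$4,124.32

Optimal lot size Q* = (2 × 40,500 × $35 / $6)^½ ≈ 687.39 → Q = 687 cases
Orders/yr = 40,500/687 = 58.952; ordering cost = 58.952 × $35 = $2,063.32
Average inventory = 687/2 = 343.5; holding cost = 343.5 × $6 = $2,061.00
Total = $2,063.32 + $2,061.00 = $4,124.32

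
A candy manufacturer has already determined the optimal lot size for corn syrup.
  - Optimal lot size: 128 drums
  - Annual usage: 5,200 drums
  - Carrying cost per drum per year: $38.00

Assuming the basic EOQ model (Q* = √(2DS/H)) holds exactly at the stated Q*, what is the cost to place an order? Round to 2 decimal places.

Since Q* = (2DS/H)^½, squaring gives Q*²·H = 2DS.
S = Q²H / (2D) = 128² × 38 / (2 × 5,200) = 59.8646

$59.86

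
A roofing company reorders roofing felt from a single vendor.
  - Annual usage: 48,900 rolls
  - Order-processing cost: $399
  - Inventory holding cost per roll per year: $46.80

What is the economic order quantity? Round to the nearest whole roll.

913 rolls

2DS/H = 2·48,900·399/46.8 = 833,807.69
EOQ = √833,807.69 ≈ 913.13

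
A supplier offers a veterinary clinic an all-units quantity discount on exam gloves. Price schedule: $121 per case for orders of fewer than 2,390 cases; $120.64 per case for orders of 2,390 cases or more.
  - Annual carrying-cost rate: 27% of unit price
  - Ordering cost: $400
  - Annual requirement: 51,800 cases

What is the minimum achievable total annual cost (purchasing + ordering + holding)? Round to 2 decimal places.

$6,296,745.95

H₁ = 27%×$121 = $32.6700;  H₂ = 27%×$120.64 = $32.5728
EOQ₁ = √(2×51,800×400/32.6700) = 1,126.25  (< 2,390, feasible at tier 1)
EOQ₂ = √(2×51,800×400/32.5728) = 1,127.93  (< 2,390 → use Q = 2,390 at tier-2 price)
TC(tier 1 (EOQ₁), Q≈1,126.3) = $6,304,594.63
TC(tier 2, Q≈2,390.0) = $6,296,745.95
Minimum at tier 2: $6,296,745.95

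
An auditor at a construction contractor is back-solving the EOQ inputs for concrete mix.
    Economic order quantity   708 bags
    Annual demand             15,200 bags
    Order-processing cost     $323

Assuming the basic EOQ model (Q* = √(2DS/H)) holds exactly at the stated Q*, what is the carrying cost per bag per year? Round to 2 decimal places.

Since Q* = (2DS/H)^½, squaring gives Q*²·H = 2DS.
H = 2DS / Q² = 2 × 15,200 × 323 / 708² = 19.5889

$19.59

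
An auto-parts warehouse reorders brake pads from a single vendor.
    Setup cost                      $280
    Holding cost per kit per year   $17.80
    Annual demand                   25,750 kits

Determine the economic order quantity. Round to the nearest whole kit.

900 kits

2DS/H = 2·25,750·280/17.8 = 810,112.36
EOQ = √810,112.36 ≈ 900.06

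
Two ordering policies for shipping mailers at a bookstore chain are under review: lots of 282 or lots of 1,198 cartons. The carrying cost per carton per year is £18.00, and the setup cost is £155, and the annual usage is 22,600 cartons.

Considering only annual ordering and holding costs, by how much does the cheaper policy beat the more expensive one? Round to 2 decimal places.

£1,253.95

Annual cost at Q: ordering D·S/Q plus holding Q·H/2.
TC(282) = (22,600/282)×155 + (282/2)×18 = £14,959.99
TC(1,198) = (22,600/1,198)×155 + (1,198/2)×18 = £13,706.04
|ΔTC| = |£14,959.99 − £13,706.04| = £1,253.95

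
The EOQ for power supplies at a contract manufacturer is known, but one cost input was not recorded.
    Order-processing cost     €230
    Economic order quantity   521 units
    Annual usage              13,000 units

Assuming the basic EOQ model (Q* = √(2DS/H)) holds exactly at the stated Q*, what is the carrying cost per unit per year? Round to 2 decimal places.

Since Q* = (2DS/H)^½, squaring gives Q*²·H = 2DS.
H = 2DS / Q² = 2 × 13,000 × 230 / 521² = 22.0306

€22.03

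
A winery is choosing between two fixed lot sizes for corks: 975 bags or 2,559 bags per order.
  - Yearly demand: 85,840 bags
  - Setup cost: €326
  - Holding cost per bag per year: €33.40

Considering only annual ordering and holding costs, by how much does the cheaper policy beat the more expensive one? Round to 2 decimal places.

Annual cost at Q: ordering D·S/Q plus holding Q·H/2.
TC(975) = (85,840/975)×326 + (975/2)×33.4 = €44,983.87
TC(2,559) = (85,840/2,559)×326 + (2,559/2)×33.4 = €53,670.76
Cheaper: Q = 975.  Difference = €8,686.88

€8,686.88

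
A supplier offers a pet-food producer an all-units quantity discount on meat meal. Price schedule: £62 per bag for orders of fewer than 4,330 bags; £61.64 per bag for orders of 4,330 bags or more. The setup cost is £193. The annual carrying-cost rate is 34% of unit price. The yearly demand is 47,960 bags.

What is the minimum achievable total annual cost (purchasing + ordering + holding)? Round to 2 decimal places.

£2,993,274.61

H₁ = 34%×£62 = £21.0800;  H₂ = 34%×£61.64 = £20.9576
EOQ₁ = √(2×47,960×193/21.0800) = 937.13  (< 4,330, feasible at tier 1)
EOQ₂ = √(2×47,960×193/20.9576) = 939.86  (< 4,330 → use Q = 4,330 at tier-2 price)
TC(tier 1 (EOQ₁), Q≈937.1) = £2,993,274.61
TC(tier 2, Q≈4,330.0) = £3,003,765.31
Minimum at tier 1 (EOQ₁): £2,993,274.61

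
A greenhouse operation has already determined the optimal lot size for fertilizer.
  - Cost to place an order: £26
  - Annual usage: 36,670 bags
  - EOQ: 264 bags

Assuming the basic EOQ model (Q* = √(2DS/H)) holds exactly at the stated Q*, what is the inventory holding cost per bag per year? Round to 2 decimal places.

From Q* = √(2DS/H) ⇒ Q*² = 2DS/H.
H = 2DS / Q² = 2 × 36,670 × 26 / 264² = 27.3594

£27.36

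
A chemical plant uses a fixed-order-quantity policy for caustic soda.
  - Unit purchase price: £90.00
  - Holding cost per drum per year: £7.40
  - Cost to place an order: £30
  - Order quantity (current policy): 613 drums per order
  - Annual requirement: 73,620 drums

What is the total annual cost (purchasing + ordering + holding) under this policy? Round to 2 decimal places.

Orders/yr = 73,620/613 = 120.098; ordering cost = 120.098 × £30 = £3,602.94
Average inventory = 613/2 = 306.5; holding cost = 306.5 × £7.4 = £2,268.10
Purchase cost = D·C = 73,620 × 90 = £6,625,800.00
Total = £3,602.94 + £2,268.10 + £6,625,800.00 = £6,631,671.04

£6,631,671.04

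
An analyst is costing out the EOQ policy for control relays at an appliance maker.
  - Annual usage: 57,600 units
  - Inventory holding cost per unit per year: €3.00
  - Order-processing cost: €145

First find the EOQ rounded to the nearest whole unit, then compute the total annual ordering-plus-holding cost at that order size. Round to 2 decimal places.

EOQ = √(2DS/H) = √(2 × 57,600 × 145 / 3)
    = √(5,568,000.00) ≈ 2,359.66 → Q = 2,360 units
Orders/yr = 57,600/2,360 = 24.407; ordering cost = 24.407 × €145 = €3,538.98
Average inventory = 2,360/2 = 1180; holding cost = 1180 × €3 = €3,540.00
Total = €3,538.98 + €3,540.00 = €7,078.98

€7,078.98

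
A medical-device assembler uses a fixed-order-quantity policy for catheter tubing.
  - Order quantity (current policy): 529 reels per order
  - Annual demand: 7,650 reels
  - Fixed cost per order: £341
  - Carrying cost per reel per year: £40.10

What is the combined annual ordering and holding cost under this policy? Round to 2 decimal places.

£15,537.74

Ordering: D/Q × S = 7,650/529 × £341 = £4,931.29
Holding:  Q/2 × H = 529/2 × £40.1 = £10,606.45
Total = £4,931.29 + £10,606.45 = £15,537.74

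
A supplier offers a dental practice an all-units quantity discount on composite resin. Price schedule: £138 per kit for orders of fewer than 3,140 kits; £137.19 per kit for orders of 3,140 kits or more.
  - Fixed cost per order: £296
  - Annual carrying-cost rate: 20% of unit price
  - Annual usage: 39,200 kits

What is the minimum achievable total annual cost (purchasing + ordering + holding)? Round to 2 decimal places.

H₁ = 20%×£138 = £27.6000;  H₂ = 20%×£137.19 = £27.4380
EOQ₁ = √(2×39,200×296/27.6000) = 916.96  (< 3,140, feasible at tier 1)
EOQ₂ = √(2×39,200×296/27.4380) = 919.66  (< 3,140 → use Q = 3,140 at tier-2 price)
TC(tier 1 (EOQ₁), Q≈917.0) = £5,434,908.04
TC(tier 2, Q≈3,140.0) = £5,424,620.95
Minimum at tier 2: £5,424,620.95

£5,424,620.95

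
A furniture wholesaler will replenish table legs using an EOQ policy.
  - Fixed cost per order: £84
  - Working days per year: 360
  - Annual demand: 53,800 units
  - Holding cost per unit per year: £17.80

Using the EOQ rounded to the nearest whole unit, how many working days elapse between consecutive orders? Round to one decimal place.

4.8 days

Q* = √(2·D·S / H) = √(2·53,800·84 / 17.8) = √507,775.3 ≈ 712.58 → Q = 713 units
T = Q/D × 360 days = 713/53,800 × 360 = 4.771 days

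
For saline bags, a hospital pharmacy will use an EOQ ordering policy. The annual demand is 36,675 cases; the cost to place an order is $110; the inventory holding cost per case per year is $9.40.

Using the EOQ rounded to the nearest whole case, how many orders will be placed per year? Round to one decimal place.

Optimal lot size Q* = (2 × 36,675 × $110 / $9.4)^½ ≈ 926.47 → Q = 926
N = D/Q = 36,675/926 ≈ 39.606 orders/yr

39.6 orders per year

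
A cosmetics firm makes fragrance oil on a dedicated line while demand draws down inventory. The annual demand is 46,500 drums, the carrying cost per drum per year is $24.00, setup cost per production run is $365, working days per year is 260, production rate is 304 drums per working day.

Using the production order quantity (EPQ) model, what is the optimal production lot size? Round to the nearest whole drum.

1,854 drums

d = 46,500/260 = 178.8462 drums/day;  effective holding cost H(1 − d/p) = 24·(1 − 178.8462/304) = 9.88057
Q* = √(2DS / H_eff) = √(2·46,500·365 / 9.88057) ≈ 1,853.52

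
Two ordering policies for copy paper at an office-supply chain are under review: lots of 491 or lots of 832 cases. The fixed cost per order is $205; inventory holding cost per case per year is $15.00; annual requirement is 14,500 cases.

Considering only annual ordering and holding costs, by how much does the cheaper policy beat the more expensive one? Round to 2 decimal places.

$76.24

Annual cost at Q: ordering D·S/Q plus holding Q·H/2.
TC(491) = (14,500/491)×205 + (491/2)×15 = $9,736.47
TC(832) = (14,500/832)×205 + (832/2)×15 = $9,812.72
Lots of 491 are cheaper by $76.24.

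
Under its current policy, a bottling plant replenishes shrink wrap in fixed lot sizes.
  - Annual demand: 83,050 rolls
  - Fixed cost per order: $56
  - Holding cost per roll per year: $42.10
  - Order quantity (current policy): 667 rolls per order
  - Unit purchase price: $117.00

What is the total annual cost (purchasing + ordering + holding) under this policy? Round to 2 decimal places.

$9,737,863.06

Annual ordering cost = (D/Q)·S = (83,050/667) × 56 = $6,972.71
Annual holding cost  = (Q/2)·H = (667/2) × 42.1 = $14,040.35
Purchase cost = D·C = 83,050 × 117 = $9,716,850.00
Total = $6,972.71 + $14,040.35 + $9,716,850.00 = $9,737,863.06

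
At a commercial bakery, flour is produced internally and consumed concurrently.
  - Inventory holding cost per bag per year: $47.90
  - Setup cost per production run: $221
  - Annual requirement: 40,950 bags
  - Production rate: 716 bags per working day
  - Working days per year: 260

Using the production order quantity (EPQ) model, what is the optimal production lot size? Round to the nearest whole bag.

Daily demand d = 40,950/260 = 157.500; p = 716; 1 − d/p = 0.78003
EPQ = √(2DS / (H(1 − d/p)))
    = √(2 × 40,950 × 221 / (47.9 × 0.78003)) ≈ 696.01

696 bags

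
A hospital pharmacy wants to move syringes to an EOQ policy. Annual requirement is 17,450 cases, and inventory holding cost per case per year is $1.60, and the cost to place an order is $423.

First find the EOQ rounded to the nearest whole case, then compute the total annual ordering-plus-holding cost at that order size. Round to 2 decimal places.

$4,860.07

Optimal lot size Q* = (2 × 17,450 × $423 / $1.6)^½ ≈ 3,037.55 → Q = 3,038 cases
Annual ordering cost = (D/Q)·S = (17,450/3,038) × 423 = $2,429.67
Annual holding cost  = (Q/2)·H = (3,038/2) × 1.6 = $2,430.40
Total = $2,429.67 + $2,430.40 = $4,860.07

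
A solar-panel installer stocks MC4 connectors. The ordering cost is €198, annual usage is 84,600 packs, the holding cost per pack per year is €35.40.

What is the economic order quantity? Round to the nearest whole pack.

Q* = √(2·D·S / H) = √(2·84,600·198 / 35.4) = √946,372.9 ≈ 972.82

973 packs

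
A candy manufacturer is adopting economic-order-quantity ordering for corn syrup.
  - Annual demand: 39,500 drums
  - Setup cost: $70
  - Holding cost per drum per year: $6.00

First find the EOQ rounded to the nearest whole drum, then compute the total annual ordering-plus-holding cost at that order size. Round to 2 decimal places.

2DS/H = 2·39,500·70/6 = 921,666.67
EOQ = √921,666.67 ≈ 960.03 → Q = 960 drums
Annual ordering cost = (D/Q)·S = (39,500/960) × 70 = $2,880.21
Annual holding cost  = (Q/2)·H = (960/2) × 6 = $2,880.00
Total = $2,880.21 + $2,880.00 = $5,760.21

$5,760.21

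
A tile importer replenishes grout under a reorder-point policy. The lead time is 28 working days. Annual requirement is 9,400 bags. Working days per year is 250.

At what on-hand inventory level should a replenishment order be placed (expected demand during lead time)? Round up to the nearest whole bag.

Daily demand d = 9,400 / 250 = 37.600 bags/day
Demand during lead time = 37.600 × 28 = 1,052.80
Reorder point = 1,052.80 → round up

1,053 bags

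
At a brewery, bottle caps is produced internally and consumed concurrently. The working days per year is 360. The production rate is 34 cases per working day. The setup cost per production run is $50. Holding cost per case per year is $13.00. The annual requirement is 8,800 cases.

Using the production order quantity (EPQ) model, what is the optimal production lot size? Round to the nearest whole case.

491 cases

Daily demand d = 8,800/360 = 24.444; p = 34; 1 − d/p = 0.28105
EPQ = √(2DS / (H(1 − d/p)))
    = √(2 × 8,800 × 50 / (13 × 0.28105)) ≈ 490.77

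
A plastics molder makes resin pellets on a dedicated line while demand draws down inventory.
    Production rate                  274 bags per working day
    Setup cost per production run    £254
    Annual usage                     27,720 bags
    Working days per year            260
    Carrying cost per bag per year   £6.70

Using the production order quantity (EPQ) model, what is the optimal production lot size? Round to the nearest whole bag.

1,855 bags

d = 27,720/260 = 106.6154 bags/day;  effective holding cost H(1 − d/p) = 6.7·(1 − 106.6154/274) = 4.09298
Q* = √(2DS / H_eff) = √(2·27,720·254 / 4.09298) ≈ 1,854.85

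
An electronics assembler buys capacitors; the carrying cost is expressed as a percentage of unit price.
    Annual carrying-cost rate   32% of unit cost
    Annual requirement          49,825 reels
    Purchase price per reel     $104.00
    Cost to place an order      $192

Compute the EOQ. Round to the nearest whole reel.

758 reels

Holding cost per reel per year: H = 32% × $104 = $33.2800
Optimal lot size Q* = (2 × 49,825 × $192 / $33.28)^½ ≈ 758.22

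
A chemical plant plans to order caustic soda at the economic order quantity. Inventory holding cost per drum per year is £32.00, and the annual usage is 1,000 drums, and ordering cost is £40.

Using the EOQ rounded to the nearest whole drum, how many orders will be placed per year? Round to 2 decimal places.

EOQ = √(2DS/H) = √(2 × 1,000 × 40 / 32)
    = √(2,500.00) ≈ 50.00 → Q = 50
N = D/Q = 1,000/50 ≈ 20.000 orders/yr

20.00 orders per year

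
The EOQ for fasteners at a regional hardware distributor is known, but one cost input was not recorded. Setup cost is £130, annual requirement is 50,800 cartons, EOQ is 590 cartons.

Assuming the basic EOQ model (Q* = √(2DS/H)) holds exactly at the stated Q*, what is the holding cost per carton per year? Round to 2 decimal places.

£37.94

Since Q* = (2DS/H)^½, squaring gives Q*²·H = 2DS.
H = 2DS / Q² = 2 × 50,800 × 130 / 590² = 37.9431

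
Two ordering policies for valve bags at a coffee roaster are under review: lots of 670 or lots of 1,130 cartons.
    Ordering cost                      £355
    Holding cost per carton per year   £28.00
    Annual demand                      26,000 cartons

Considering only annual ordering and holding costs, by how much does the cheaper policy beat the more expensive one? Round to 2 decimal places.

TC(Q) = (D/Q)S + (Q/2)H
TC(670) = (26,000/670)×355 + (670/2)×28 = £23,156.12
TC(1,130) = (26,000/1,130)×355 + (1,130/2)×28 = £23,988.14
Cheaper: Q = 670.  Difference = £832.02

£832.02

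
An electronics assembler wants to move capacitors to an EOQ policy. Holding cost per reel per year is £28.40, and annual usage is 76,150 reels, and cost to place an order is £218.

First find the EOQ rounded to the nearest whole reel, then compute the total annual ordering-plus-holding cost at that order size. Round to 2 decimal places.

£30,707.00

Optimal lot size Q* = (2 × 76,150 × £218 / £28.4)^½ ≈ 1,081.23 → Q = 1,081 reels
Annual ordering cost = (D/Q)·S = (76,150/1,081) × 218 = £15,356.80
Annual holding cost  = (Q/2)·H = (1,081/2) × 28.4 = £15,350.20
Total = £15,356.80 + £15,350.20 = £30,707.00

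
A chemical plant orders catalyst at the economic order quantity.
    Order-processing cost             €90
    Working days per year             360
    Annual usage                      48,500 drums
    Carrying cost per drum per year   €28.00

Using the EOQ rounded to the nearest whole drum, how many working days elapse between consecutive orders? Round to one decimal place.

4.1 days

Q* = √(2·D·S / H) = √(2·48,500·90 / 28) = √311,785.7 ≈ 558.38 → Q = 558 drums
Cycle time = (working days × Q)/D = (360 × 558) / 48,500 = 4.142 days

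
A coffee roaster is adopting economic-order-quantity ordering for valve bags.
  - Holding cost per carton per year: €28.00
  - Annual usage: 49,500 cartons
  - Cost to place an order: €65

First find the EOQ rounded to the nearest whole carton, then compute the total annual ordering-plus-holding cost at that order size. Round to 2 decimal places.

€13,423.12

EOQ = √(2DS/H) = √(2 × 49,500 × 65 / 28)
    = √(229,821.43) ≈ 479.40 → Q = 479 cartons
Orders/yr = 49,500/479 = 103.340; ordering cost = 103.340 × €65 = €6,717.12
Average inventory = 479/2 = 239.5; holding cost = 239.5 × €28 = €6,706.00
Total = €6,717.12 + €6,706.00 = €13,423.12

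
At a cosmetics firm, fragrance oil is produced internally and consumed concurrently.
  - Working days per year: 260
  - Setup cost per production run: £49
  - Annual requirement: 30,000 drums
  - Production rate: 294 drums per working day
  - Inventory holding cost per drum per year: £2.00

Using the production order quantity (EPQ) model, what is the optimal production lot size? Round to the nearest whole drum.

Daily demand d = 30,000/260 = 115.385; p = 294; 1 − d/p = 0.60754
EPQ = √(2DS / (H(1 − d/p)))
    = √(2 × 30,000 × 49 / (2 × 0.60754)) ≈ 1,555.51

1,556 drums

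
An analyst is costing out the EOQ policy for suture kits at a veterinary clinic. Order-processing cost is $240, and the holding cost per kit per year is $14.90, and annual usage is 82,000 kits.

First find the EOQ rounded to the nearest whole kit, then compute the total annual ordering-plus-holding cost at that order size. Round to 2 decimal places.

$24,217.02

Optimal lot size Q* = (2 × 82,000 × $240 / $14.9)^½ ≈ 1,625.30 → Q = 1,625 kits
Ordering: D/Q × S = 82,000/1,625 × $240 = $12,110.77
Holding:  Q/2 × H = 1,625/2 × $14.9 = $12,106.25
Total = $12,110.77 + $12,106.25 = $24,217.02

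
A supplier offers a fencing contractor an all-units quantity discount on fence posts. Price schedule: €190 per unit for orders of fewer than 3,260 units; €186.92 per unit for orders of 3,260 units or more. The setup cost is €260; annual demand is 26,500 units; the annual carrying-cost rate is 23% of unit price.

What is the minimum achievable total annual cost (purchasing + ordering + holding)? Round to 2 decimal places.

H₁ = 23%×€190 = €43.7000;  H₂ = 23%×€186.92 = €42.9916
EOQ₁ = √(2×26,500×260/43.7000) = 561.54  (< 3,260, feasible at tier 1)
EOQ₂ = √(2×26,500×260/42.9916) = 566.15  (< 3,260 → use Q = 3,260 at tier-2 price)
TC(tier 1 (EOQ₁), Q≈561.5) = €5,059,539.48
TC(tier 2, Q≈3,260.0) = €5,025,569.80
Minimum at tier 2: €5,025,569.80

€5,025,569.80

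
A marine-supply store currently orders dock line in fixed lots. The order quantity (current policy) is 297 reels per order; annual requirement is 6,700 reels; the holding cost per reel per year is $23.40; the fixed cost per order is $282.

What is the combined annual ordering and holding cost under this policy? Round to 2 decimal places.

$9,836.52

Orders/yr = 6,700/297 = 22.559; ordering cost = 22.559 × $282 = $6,361.62
Average inventory = 297/2 = 148.5; holding cost = 148.5 × $23.4 = $3,474.90
Total = $6,361.62 + $3,474.90 = $9,836.52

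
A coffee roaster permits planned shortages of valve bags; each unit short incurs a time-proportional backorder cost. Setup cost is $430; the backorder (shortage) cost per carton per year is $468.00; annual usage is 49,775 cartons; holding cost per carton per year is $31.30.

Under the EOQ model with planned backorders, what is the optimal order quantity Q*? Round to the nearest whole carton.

Basic EOQ = √(2·49,775·430/31.3) = 1,169.453
Backorder adjustment √((H+b)/b) = √((31.3+468)/468) = 1.0329
Q* = 1,169.453 × 1.0329 ≈ 1,207.93

1,208 cartons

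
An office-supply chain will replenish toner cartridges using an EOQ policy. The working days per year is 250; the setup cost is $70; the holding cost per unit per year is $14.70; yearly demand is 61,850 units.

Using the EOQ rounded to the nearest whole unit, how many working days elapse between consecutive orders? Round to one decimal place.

Optimal lot size Q* = (2 × 61,850 × $70 / $14.7)^½ ≈ 767.49 → Q = 767 units
T = Q/D × 250 days = 767/61,850 × 250 = 3.100 days

3.1 days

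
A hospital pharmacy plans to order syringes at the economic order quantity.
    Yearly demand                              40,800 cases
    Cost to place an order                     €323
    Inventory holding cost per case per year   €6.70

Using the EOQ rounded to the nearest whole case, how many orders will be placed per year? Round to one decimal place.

EOQ = √(2DS/H) = √(2 × 40,800 × 323 / 6.7)
    = √(3,933,850.75) ≈ 1,983.39 → Q = 1,983
Orders per year = D/Q = 40,800 / 1,983 = 20.575

20.6 orders per year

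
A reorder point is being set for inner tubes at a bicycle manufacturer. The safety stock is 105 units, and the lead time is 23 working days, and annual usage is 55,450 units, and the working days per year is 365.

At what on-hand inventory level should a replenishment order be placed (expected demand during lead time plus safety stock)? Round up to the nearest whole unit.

Daily demand d = 55,450 / 365 = 151.918 units/day
Demand during lead time = 151.918 × 23 = 3,494.11
Reorder point = 3,494.11 + 105 = 3,599.11 → round up

3,600 units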